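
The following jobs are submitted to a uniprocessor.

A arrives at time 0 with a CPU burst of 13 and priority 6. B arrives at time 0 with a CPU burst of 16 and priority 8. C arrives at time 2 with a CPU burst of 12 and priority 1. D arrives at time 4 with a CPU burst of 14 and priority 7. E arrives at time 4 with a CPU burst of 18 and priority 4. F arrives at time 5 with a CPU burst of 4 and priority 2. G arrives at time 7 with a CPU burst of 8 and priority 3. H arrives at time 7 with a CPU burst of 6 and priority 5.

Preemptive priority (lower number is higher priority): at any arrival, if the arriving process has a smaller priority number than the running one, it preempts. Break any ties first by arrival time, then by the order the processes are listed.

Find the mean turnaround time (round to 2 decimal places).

Schedule: | A 0-2 | C 2-14 | F 14-18 | G 18-26 | E 26-44 | H 44-50 | A 50-61 | D 61-75 | B 75-91 |
Completion: A=61  B=91  C=14  D=75  E=44  F=18  G=26  H=50
Turnaround (C−A): A=61  B=91  C=12  D=71  E=40  F=13  G=19  H=43
Turnaround times: A=61, B=91, C=12, D=71, E=40, F=13, G=19, H=43
Average turnaround = (61+91+12+71+40+13+19+43) / 8 = 350/8 = 43.75

43.75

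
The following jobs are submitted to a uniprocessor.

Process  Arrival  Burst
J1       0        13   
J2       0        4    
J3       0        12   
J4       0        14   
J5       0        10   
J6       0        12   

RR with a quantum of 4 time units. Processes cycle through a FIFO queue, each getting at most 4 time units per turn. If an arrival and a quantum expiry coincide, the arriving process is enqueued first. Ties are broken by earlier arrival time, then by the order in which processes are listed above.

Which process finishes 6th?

J4

Timeline: | J1 0-4 | J2 4-8 | J3 8-12 | J4 12-16 | J5 16-20 | J6 20-24 | J1 24-28 | J3 28-32 | J4 32-36 | J5 36-40 | J6 40-44 | J1 44-48 | J3 48-52 | J4 52-56 | J5 56-58 | J6 58-62 | J1 62-63 | J4 63-65 |
Completion: J1=63  J2=8  J3=52  J4=65  J5=58  J6=62
Turnaround (C−A): J1=63  J2=8  J3=52  J4=65  J5=58  J6=62
Finish order: J2 → J3 → J5 → J6 → J1 → J4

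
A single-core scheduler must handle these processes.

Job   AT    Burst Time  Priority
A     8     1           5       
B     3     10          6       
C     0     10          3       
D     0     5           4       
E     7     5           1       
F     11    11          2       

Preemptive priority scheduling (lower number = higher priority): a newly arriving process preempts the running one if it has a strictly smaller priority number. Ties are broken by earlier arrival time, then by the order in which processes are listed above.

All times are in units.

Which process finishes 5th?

A

Schedule: | C 0-7 | E 7-12 | F 12-23 | C 23-26 | D 26-31 | A 31-32 | B 32-42 |
Completion: A=32  B=42  C=26  D=31  E=12  F=23
Turnaround (C−A): A=24  B=39  C=26  D=31  E=5  F=12
Finish order: E → F → C → D → A → B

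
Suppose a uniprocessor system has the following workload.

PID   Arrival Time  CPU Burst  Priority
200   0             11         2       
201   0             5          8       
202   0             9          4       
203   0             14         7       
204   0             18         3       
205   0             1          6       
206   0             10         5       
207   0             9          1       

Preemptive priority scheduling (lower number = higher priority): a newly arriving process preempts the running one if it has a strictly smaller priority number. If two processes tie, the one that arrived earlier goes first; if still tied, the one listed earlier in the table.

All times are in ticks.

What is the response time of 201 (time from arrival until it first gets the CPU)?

72

Schedule: | 207 0-9 | 200 9-20 | 204 20-38 | 202 38-47 | 206 47-57 | 205 57-58 | 203 58-72 | 201 72-77 |
Completion: 200=20  201=77  202=47  203=72  204=38  205=58  206=57  207=9
Response(201) = first start − arrival = 72 − 0 = 72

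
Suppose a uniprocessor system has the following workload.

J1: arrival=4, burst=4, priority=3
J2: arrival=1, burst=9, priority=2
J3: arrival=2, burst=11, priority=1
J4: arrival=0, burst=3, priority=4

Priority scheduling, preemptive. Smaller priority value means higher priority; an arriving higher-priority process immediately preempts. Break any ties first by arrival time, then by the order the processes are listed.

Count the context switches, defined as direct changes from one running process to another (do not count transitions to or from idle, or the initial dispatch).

Schedule: | J4 0-1 | J2 1-2 | J3 2-13 | J2 13-21 | J1 21-25 | J4 25-27 |
Completion: J1=25  J2=21  J3=13  J4=27
Turnaround (C−A): J1=21  J2=20  J3=11  J4=27

5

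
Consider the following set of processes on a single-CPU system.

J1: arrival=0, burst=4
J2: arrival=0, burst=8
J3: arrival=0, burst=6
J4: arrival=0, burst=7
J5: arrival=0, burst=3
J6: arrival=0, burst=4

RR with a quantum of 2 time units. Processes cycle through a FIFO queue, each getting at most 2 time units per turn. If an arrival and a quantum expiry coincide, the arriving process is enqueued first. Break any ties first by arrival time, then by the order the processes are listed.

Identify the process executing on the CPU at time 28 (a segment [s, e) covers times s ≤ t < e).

J4

Schedule: | J1 0-2 | J2 2-4 | J3 4-6 | J4 6-8 | J5 8-10 | J6 10-12 | J1 12-14 | J2 14-16 | J3 16-18 | J4 18-20 | J5 20-21 | J6 21-23 | J2 23-25 | J3 25-27 | J4 27-29 | J2 29-31 | J4 31-32 |
Completion: J1=14  J2=31  J3=27  J4=32  J5=21  J6=23
Turnaround (C−A): J1=14  J2=31  J3=27  J4=32  J5=21  J6=23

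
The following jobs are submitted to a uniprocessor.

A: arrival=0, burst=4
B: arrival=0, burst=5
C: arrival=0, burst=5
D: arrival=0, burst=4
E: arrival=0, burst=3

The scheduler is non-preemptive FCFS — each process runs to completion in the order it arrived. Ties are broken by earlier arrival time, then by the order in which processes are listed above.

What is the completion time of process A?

Gantt: | A 0-4 | B 4-9 | C 9-14 | D 14-18 | E 18-21 |
Completion: A=4  B=9  C=14  D=18  E=21
Turnaround (C−A): A=4  B=9  C=14  D=18  E=21

4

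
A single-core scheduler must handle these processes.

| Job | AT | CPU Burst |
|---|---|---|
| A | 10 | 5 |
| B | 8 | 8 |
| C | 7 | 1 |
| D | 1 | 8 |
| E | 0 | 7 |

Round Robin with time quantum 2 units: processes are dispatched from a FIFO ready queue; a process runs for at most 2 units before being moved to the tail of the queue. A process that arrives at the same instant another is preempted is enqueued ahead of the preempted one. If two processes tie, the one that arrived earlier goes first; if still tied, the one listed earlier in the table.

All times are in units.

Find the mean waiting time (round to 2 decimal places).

10.40

Schedule: | E 0-2 | D 2-4 | E 4-6 | D 6-8 | E 8-10 | C 10-11 | B 11-13 | D 13-15 | A 15-17 | E 17-18 | B 18-20 | D 20-22 | A 22-24 | B 24-26 | A 26-27 | B 27-29 |
Completion: A=27  B=29  C=11  D=22  E=18
Waiting times: A=12, B=13, C=3, D=13, E=11
Average waiting = (12+13+3+13+11) / 5 = 52/5 = 10.40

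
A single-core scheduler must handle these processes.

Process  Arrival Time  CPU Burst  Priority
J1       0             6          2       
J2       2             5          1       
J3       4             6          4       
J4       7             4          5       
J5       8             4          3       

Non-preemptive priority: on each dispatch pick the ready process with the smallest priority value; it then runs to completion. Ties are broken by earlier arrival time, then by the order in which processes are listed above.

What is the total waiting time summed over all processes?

Timeline: | J1 0-6 | J2 6-11 | J5 11-15 | J3 15-21 | J4 21-25 |
Completion: J1=6  J2=11  J3=21  J4=25  J5=15
Turnaround (C−A): J1=6  J2=9  J3=17  J4=18  J5=7
Waiting = turnaround − burst: J1=0, J2=4, J3=11, J4=14, J5=3
Total waiting = 0 + 4 + 11 + 14 + 3 = 32

32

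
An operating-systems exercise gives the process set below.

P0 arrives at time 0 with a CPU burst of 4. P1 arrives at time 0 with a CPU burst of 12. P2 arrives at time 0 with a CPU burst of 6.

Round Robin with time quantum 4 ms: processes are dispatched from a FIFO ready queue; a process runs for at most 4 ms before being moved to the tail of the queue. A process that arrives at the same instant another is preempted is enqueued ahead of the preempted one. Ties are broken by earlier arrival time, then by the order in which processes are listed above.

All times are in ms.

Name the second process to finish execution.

Gantt: | P0 0-4 | P1 4-8 | P2 8-12 | P1 12-16 | P2 16-18 | P1 18-22 |
Completion: P0=4  P1=22  P2=18
Turnaround (C−A): P0=4  P1=22  P2=18
Finish order: P0 → P2 → P1

P2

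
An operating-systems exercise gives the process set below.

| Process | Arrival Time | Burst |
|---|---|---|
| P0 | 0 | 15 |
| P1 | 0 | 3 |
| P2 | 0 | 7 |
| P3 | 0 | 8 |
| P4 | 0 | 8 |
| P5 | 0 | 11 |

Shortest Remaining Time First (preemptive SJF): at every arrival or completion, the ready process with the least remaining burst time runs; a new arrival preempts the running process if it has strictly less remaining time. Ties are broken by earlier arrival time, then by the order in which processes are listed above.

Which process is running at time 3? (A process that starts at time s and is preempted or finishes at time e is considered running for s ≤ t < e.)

P2

Timeline: | P1 0-3 | P2 3-10 | P3 10-18 | P4 18-26 | P5 26-37 | P0 37-52 |
Completion: P0=52  P1=3  P2=10  P3=18  P4=26  P5=37
Turnaround (C−A): P0=52  P1=3  P2=10  P3=18  P4=26  P5=37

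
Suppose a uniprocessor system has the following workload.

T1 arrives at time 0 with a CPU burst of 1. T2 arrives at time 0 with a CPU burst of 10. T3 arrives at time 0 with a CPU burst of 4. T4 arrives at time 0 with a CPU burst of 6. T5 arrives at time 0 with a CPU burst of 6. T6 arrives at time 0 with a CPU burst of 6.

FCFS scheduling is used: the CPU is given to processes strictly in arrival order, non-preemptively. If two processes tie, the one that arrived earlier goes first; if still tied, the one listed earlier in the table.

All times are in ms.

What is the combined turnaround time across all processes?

108

Schedule: | T1 0-1 | T2 1-11 | T3 11-15 | T4 15-21 | T5 21-27 | T6 27-33 |
Completion: T1=1  T2=11  T3=15  T4=21  T5=27  T6=33
Turnaround = completion − arrival: T1=1, T2=11, T3=15, T4=21, T5=27, T6=33
Total turnaround = 1 + 11 + 15 + 21 + 27 + 33 = 108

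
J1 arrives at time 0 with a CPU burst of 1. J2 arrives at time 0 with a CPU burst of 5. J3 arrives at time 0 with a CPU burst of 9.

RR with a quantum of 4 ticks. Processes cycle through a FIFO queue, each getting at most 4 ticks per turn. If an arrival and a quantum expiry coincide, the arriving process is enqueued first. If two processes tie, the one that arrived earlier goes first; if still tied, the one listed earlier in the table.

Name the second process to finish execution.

J2

Timeline: | J1 0-1 | J2 1-5 | J3 5-9 | J2 9-10 | J3 10-15 |
Completion: J1=1  J2=10  J3=15
Turnaround (C−A): J1=1  J2=10  J3=15
Finish order: J1 → J2 → J3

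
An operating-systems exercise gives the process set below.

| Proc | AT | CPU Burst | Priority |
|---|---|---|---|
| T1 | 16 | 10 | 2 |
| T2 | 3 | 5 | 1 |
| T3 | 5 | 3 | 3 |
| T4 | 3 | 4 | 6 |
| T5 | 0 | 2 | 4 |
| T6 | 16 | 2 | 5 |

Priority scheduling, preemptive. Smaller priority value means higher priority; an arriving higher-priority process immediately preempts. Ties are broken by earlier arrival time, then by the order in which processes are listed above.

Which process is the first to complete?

Timeline: | T5 0-2 | idle 2-3 | T2 3-8 | T3 8-11 | T4 11-15 | idle 15-16 | T1 16-26 | T6 26-28 |
Completion: T1=26  T2=8  T3=11  T4=15  T5=2  T6=28
Finish order: T5 → T2 → T3 → T4 → T1 → T6

T5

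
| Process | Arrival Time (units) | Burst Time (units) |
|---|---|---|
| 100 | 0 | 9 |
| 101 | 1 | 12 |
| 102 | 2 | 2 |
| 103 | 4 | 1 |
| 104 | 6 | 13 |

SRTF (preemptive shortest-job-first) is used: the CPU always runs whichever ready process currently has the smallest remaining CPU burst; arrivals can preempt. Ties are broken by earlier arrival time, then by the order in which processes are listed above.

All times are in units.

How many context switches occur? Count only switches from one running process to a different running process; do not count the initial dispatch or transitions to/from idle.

Schedule: | 100 0-2 | 102 2-4 | 103 4-5 | 100 5-12 | 101 12-24 | 104 24-37 |
Completion: 100=12  101=24  102=4  103=5  104=37

5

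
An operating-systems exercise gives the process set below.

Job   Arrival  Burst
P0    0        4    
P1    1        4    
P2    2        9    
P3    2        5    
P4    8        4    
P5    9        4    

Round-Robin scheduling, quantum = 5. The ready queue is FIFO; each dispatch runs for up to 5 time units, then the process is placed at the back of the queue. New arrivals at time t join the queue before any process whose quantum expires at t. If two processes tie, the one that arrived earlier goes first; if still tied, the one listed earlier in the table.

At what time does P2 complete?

30

Timeline: | P0 0-4 | P1 4-8 | P2 8-13 | P3 13-18 | P4 18-22 | P5 22-26 | P2 26-30 |
Completion: P0=4  P1=8  P2=30  P3=18  P4=22  P5=26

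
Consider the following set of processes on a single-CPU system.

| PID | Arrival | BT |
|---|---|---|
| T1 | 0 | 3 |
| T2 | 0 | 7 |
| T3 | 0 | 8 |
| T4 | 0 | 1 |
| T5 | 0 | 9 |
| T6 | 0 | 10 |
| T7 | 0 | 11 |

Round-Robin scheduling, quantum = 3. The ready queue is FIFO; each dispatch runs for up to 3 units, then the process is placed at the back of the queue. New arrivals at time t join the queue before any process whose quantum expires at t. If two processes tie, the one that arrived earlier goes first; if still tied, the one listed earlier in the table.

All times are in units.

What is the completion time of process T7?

Schedule: | T1 0-3 | T2 3-6 | T3 6-9 | T4 9-10 | T5 10-13 | T6 13-16 | T7 16-19 | T2 19-22 | T3 22-25 | T5 25-28 | T6 28-31 | T7 31-34 | T2 34-35 | T3 35-37 | T5 37-40 | T6 40-43 | T7 43-46 | T6 46-47 | T7 47-49 |
Completion: T1=3  T2=35  T3=37  T4=10  T5=40  T6=47  T7=49
Turnaround (C−A): T1=3  T2=35  T3=37  T4=10  T5=40  T6=47  T7=49

49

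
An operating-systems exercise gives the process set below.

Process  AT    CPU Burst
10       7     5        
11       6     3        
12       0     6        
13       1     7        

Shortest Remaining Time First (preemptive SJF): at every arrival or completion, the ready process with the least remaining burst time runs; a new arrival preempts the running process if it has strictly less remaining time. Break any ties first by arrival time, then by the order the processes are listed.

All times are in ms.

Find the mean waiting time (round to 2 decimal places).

Schedule: | 12 0-6 | 11 6-9 | 10 9-14 | 13 14-21 |
Completion: 10=14  11=9  12=6  13=21
Waiting times: 10=2, 11=0, 12=0, 13=13
Average waiting = (2+0+0+13) / 4 = 15/4 = 3.75

3.75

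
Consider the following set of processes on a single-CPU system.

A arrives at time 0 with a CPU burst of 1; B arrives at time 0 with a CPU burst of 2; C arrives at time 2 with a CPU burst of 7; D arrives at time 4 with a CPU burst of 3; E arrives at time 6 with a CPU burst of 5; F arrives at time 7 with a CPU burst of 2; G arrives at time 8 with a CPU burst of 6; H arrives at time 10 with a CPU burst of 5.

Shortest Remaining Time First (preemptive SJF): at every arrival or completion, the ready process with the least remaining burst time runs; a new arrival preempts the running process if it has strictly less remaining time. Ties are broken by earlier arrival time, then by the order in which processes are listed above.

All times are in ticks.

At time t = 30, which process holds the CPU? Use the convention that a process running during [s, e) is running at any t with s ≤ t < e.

G

Timeline: | A 0-1 | B 1-3 | C 3-4 | D 4-7 | F 7-9 | E 9-14 | H 14-19 | C 19-25 | G 25-31 |
Completion: A=1  B=3  C=25  D=7  E=14  F=9  G=31  H=19
Turnaround (C−A): A=1  B=3  C=23  D=3  E=8  F=2  G=23  H=9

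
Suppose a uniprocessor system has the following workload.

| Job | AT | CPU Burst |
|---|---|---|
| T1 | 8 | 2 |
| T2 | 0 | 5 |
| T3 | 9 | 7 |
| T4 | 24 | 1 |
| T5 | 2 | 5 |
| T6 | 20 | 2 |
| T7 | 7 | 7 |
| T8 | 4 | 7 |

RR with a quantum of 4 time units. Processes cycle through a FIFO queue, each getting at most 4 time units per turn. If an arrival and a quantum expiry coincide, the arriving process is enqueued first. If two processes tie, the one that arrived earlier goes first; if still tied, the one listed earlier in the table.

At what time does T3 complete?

Schedule: | T2 0-4 | T5 4-8 | T8 8-12 | T2 12-13 | T7 13-17 | T1 17-19 | T5 19-20 | T3 20-24 | T8 24-27 | T7 27-30 | T6 30-32 | T4 32-33 | T3 33-36 |
Completion: T1=19  T2=13  T3=36  T4=33  T5=20  T6=32  T7=30  T8=27
Turnaround (C−A): T1=11  T2=13  T3=27  T4=9  T5=18  T6=12  T7=23  T8=23

36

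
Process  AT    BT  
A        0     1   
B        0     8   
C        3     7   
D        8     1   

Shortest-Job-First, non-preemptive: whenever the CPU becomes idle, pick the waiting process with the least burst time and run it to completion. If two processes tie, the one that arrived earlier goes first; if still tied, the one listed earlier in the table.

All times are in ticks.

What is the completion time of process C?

Timeline: | A 0-1 | B 1-9 | D 9-10 | C 10-17 |
Completion: A=1  B=9  C=17  D=10
Turnaround (C−A): A=1  B=9  C=14  D=2

17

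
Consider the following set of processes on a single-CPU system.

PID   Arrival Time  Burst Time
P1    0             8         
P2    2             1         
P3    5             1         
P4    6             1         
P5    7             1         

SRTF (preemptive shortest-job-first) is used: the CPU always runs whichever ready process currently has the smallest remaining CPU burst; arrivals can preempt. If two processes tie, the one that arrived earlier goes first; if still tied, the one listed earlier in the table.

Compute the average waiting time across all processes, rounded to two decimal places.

Gantt: | P1 0-2 | P2 2-3 | P1 3-5 | P3 5-6 | P4 6-7 | P5 7-8 | P1 8-12 |
Completion: P1=12  P2=3  P3=6  P4=7  P5=8
Waiting times: P1=4, P2=0, P3=0, P4=0, P5=0
Average waiting = (4+0+0+0+0) / 5 = 4/5 = 0.80

0.80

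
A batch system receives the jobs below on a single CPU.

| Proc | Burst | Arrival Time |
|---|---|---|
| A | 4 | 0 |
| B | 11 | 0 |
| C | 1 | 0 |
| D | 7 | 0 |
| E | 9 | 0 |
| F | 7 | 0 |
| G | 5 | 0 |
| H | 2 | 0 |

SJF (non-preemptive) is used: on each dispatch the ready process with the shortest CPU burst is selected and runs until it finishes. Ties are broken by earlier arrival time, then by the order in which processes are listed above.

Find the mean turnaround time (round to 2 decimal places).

18.63

Timeline: | C 0-1 | H 1-3 | A 3-7 | G 7-12 | D 12-19 | F 19-26 | E 26-35 | B 35-46 |
Completion: A=7  B=46  C=1  D=19  E=35  F=26  G=12  H=3
Turnaround (C−A): A=7  B=46  C=1  D=19  E=35  F=26  G=12  H=3
Turnaround times: A=7, B=46, C=1, D=19, E=35, F=26, G=12, H=3
Average turnaround = (7+46+1+19+35+26+12+3) / 8 = 149/8 = 18.63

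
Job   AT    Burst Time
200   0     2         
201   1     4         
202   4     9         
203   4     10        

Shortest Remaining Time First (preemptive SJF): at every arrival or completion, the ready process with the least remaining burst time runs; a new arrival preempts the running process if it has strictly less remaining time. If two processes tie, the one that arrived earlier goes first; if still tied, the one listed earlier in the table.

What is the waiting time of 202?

2

Timeline: | 200 0-2 | 201 2-6 | 202 6-15 | 203 15-25 |
Completion: 200=2  201=6  202=15  203=25
Waiting(202) = turnaround − burst = 11 − 9 = 2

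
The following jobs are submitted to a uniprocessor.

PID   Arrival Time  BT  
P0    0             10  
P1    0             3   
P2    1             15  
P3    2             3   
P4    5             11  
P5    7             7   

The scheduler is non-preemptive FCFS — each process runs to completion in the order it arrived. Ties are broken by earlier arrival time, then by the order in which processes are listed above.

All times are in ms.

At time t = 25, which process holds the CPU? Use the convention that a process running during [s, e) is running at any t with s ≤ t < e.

P2

Schedule: | P0 0-10 | P1 10-13 | P2 13-28 | P3 28-31 | P4 31-42 | P5 42-49 |
Completion: P0=10  P1=13  P2=28  P3=31  P4=42  P5=49
Turnaround (C−A): P0=10  P1=13  P2=27  P3=29  P4=37  P5=42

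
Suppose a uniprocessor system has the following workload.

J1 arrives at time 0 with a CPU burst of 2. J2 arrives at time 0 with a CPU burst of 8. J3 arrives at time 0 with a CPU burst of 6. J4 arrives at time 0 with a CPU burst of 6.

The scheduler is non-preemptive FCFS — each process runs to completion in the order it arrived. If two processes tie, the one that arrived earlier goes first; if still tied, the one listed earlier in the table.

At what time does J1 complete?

Schedule: | J1 0-2 | J2 2-10 | J3 10-16 | J4 16-22 |
Completion: J1=2  J2=10  J3=16  J4=22
Turnaround (C−A): J1=2  J2=10  J3=16  J4=22

2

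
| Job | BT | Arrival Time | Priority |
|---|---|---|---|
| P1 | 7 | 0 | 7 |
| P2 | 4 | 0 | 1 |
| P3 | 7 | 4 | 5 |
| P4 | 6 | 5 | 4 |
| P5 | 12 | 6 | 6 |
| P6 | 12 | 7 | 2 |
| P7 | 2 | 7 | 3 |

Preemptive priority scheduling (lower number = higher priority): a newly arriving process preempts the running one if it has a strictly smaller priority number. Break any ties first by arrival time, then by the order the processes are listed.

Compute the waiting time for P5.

25

Gantt: | P2 0-4 | P3 4-5 | P4 5-7 | P6 7-19 | P7 19-21 | P4 21-25 | P3 25-31 | P5 31-43 | P1 43-50 |
Completion: P1=50  P2=4  P3=31  P4=25  P5=43  P6=19  P7=21
Turnaround (C−A): P1=50  P2=4  P3=27  P4=20  P5=37  P6=12  P7=14
Waiting(P5) = turnaround − burst = 37 − 12 = 25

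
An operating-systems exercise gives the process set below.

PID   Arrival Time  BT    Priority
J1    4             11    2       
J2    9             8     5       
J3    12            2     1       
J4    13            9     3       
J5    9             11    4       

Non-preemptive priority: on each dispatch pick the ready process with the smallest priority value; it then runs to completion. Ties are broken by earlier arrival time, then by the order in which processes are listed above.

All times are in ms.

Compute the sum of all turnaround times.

Gantt: | idle 0-4 | J1 4-15 | J3 15-17 | J4 17-26 | J5 26-37 | J2 37-45 |
Completion: J1=15  J2=45  J3=17  J4=26  J5=37
Turnaround (C−A): J1=11  J2=36  J3=5  J4=13  J5=28
Turnaround = completion − arrival: J1=11, J2=36, J3=5, J4=13, J5=28
Total turnaround = 11 + 36 + 5 + 13 + 28 = 93

93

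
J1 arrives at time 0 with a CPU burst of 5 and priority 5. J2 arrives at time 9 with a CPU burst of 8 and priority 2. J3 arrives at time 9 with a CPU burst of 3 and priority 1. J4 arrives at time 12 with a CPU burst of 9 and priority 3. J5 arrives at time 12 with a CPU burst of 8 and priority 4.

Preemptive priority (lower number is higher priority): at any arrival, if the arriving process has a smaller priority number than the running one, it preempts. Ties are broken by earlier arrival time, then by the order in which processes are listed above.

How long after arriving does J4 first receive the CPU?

8

Gantt: | J1 0-5 | idle 5-9 | J3 9-12 | J2 12-20 | J4 20-29 | J5 29-37 |
Completion: J1=5  J2=20  J3=12  J4=29  J5=37
Response(J4) = first start − arrival = 20 − 12 = 8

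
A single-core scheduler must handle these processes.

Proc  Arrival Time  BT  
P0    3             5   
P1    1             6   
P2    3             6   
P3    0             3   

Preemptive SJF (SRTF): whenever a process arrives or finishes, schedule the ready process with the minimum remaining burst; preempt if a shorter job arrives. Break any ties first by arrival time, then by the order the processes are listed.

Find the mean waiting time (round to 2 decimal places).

4.50

Gantt: | P3 0-3 | P0 3-8 | P1 8-14 | P2 14-20 |
Completion: P0=8  P1=14  P2=20  P3=3
Turnaround (C−A): P0=5  P1=13  P2=17  P3=3
Waiting times: P0=0, P1=7, P2=11, P3=0
Average waiting = (0+7+11+0) / 4 = 18/4 = 4.50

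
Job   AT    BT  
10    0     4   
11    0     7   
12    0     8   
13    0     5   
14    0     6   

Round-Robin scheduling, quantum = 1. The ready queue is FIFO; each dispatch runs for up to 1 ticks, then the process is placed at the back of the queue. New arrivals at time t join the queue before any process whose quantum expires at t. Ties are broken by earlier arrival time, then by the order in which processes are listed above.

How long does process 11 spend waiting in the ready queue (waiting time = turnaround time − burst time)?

21

Timeline: | 10 0-1 | 11 1-2 | 12 2-3 | 13 3-4 | 14 4-5 | 10 5-6 | 11 6-7 | 12 7-8 | 13 8-9 | 14 9-10 | 10 10-11 | 11 11-12 | 12 12-13 | 13 13-14 | 14 14-15 | 10 15-16 | 11 16-17 | 12 17-18 | 13 18-19 | 14 19-20 | 11 20-21 | 12 21-22 | 13 22-23 | 14 23-24 | 11 24-25 | 12 25-26 | 14 26-27 | 11 27-28 | 12 28-30 |
Completion: 10=16  11=28  12=30  13=23  14=27
Turnaround (C−A): 10=16  11=28  12=30  13=23  14=27
Waiting(11) = turnaround − burst = 28 − 7 = 21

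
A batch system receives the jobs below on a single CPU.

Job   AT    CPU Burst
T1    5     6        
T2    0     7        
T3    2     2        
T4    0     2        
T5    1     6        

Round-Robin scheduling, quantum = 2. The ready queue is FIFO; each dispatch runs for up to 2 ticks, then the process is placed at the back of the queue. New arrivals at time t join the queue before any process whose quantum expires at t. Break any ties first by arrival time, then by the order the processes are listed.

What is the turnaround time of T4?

4

Timeline: | T2 0-2 | T4 2-4 | T5 4-6 | T3 6-8 | T2 8-10 | T1 10-12 | T5 12-14 | T2 14-16 | T1 16-18 | T5 18-20 | T2 20-21 | T1 21-23 |
Completion: T1=23  T2=21  T3=8  T4=4  T5=20
Turnaround (C−A): T1=18  T2=21  T3=6  T4=4  T5=19
Turnaround(T4) = completion − arrival = 4 − 0 = 4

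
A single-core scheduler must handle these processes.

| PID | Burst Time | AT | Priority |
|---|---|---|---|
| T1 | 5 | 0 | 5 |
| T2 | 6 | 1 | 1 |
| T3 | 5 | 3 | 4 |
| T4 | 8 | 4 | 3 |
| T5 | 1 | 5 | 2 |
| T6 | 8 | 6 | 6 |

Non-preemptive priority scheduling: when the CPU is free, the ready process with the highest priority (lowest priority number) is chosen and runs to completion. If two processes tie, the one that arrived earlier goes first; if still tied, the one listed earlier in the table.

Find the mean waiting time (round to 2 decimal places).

Timeline: | T1 0-5 | T2 5-11 | T5 11-12 | T4 12-20 | T3 20-25 | T6 25-33 |
Completion: T1=5  T2=11  T3=25  T4=20  T5=12  T6=33
Turnaround (C−A): T1=5  T2=10  T3=22  T4=16  T5=7  T6=27
Waiting times: T1=0, T2=4, T3=17, T4=8, T5=6, T6=19
Average waiting = (0+4+17+8+6+19) / 6 = 54/6 = 9.00

9.00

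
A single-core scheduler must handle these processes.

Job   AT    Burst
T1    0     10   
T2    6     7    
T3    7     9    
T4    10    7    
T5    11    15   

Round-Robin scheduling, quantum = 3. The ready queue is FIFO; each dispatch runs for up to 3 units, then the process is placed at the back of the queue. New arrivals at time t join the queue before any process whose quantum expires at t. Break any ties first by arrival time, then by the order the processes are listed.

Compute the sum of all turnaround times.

Schedule: | T1 0-6 | T2 6-9 | T1 9-12 | T3 12-15 | T2 15-18 | T4 18-21 | T5 21-24 | T1 24-25 | T3 25-28 | T2 28-29 | T4 29-32 | T5 32-35 | T3 35-38 | T4 38-39 | T5 39-48 |
Completion: T1=25  T2=29  T3=38  T4=39  T5=48
Turnaround = completion − arrival: T1=25, T2=23, T3=31, T4=29, T5=37
Total turnaround = 25 + 23 + 31 + 29 + 37 = 145

145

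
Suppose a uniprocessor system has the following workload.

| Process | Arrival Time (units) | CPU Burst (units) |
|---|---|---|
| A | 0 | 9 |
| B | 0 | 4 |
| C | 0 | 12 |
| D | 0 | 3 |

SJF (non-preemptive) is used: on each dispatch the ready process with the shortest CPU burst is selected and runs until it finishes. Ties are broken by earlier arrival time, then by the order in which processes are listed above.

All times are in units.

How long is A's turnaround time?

Schedule: | D 0-3 | B 3-7 | A 7-16 | C 16-28 |
Completion: A=16  B=7  C=28  D=3
Turnaround(A) = completion − arrival = 16 − 0 = 16

16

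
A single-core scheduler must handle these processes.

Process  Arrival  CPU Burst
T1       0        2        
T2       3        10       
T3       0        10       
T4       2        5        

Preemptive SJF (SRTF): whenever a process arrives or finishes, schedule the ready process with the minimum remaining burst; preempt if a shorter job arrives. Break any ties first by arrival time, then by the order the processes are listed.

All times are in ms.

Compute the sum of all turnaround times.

48

Gantt: | T1 0-2 | T4 2-7 | T3 7-17 | T2 17-27 |
Completion: T1=2  T2=27  T3=17  T4=7
Turnaround (C−A): T1=2  T2=24  T3=17  T4=5
Turnaround = completion − arrival: T1=2, T2=24, T3=17, T4=5
Total turnaround = 2 + 24 + 17 + 5 = 48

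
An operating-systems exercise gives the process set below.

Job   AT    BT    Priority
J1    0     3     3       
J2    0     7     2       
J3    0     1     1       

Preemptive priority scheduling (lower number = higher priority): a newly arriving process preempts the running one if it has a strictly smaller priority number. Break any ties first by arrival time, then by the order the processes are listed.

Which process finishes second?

J2

Gantt: | J3 0-1 | J2 1-8 | J1 8-11 |
Completion: J1=11  J2=8  J3=1
Finish order: J3 → J2 → J1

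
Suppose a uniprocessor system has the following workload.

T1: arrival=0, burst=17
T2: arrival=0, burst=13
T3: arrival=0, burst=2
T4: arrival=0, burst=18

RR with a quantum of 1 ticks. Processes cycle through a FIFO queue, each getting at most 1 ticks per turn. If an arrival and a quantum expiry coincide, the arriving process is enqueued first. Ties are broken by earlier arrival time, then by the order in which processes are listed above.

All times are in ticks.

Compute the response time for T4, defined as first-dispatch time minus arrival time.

3

Gantt: | T1 0-1 | T2 1-2 | T3 2-3 | T4 3-4 | T1 4-5 | T2 5-6 | T3 6-7 | T4 7-8 | T1 8-9 | T2 9-10 | T4 10-11 | T1 11-12 | T2 12-13 | T4 13-14 | T1 14-15 | T2 15-16 | T4 16-17 | T1 17-18 | T2 18-19 | T4 19-20 | T1 20-21 | T2 21-22 | T4 22-23 | T1 23-24 | T2 24-25 | T4 25-26 | T1 26-27 | T2 27-28 | T4 28-29 | T1 29-30 | T2 30-31 | T4 31-32 | T1 32-33 | T2 33-34 | T4 34-35 | T1 35-36 | T2 36-37 | T4 37-38 | T1 38-39 | T2 39-40 | T4 40-41 | T1 41-42 | T4 42-43 | T1 43-44 | T4 44-45 | T1 45-46 | T4 46-47 | T1 47-48 | T4 48-50 |
Completion: T1=48  T2=40  T3=7  T4=50
Turnaround (C−A): T1=48  T2=40  T3=7  T4=50
Response(T4) = first start − arrival = 3 − 0 = 3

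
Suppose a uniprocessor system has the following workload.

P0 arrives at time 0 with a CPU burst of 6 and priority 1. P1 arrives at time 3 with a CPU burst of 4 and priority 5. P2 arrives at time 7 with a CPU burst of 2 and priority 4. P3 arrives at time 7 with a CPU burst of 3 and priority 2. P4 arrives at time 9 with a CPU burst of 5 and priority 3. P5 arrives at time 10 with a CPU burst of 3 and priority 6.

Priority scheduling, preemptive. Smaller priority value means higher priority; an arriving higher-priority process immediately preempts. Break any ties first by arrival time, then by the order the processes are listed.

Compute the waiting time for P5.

10

Schedule: | P0 0-6 | P1 6-7 | P3 7-10 | P4 10-15 | P2 15-17 | P1 17-20 | P5 20-23 |
Completion: P0=6  P1=20  P2=17  P3=10  P4=15  P5=23
Waiting(P5) = turnaround − burst = 13 − 3 = 10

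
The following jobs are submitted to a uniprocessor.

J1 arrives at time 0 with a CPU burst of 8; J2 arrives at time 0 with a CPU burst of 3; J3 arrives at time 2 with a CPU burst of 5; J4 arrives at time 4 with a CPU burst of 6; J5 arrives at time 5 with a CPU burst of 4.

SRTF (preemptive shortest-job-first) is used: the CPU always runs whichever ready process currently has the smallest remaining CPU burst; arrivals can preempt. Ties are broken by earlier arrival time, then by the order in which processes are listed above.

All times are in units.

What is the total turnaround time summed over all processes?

Timeline: | J2 0-3 | J3 3-8 | J5 8-12 | J4 12-18 | J1 18-26 |
Completion: J1=26  J2=3  J3=8  J4=18  J5=12
Turnaround = completion − arrival: J1=26, J2=3, J3=6, J4=14, J5=7
Total turnaround = 26 + 3 + 6 + 14 + 7 = 56

56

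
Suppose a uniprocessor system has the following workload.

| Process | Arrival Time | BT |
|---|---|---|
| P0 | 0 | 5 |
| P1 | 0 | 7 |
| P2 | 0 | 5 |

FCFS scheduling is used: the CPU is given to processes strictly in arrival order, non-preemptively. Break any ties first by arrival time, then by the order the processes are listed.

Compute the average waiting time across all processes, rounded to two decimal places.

5.67

Schedule: | P0 0-5 | P1 5-12 | P2 12-17 |
Completion: P0=5  P1=12  P2=17
Turnaround (C−A): P0=5  P1=12  P2=17
Waiting times: P0=0, P1=5, P2=12
Average waiting = (0+5+12) / 3 = 17/3 = 5.67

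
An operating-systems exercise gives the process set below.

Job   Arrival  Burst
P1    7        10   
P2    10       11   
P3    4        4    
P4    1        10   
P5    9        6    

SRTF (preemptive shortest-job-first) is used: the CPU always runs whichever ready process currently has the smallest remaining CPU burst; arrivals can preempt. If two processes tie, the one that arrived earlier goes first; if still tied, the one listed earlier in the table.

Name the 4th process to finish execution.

Schedule: | idle 0-1 | P4 1-4 | P3 4-8 | P4 8-15 | P5 15-21 | P1 21-31 | P2 31-42 |
Completion: P1=31  P2=42  P3=8  P4=15  P5=21
Turnaround (C−A): P1=24  P2=32  P3=4  P4=14  P5=12
Finish order: P3 → P4 → P5 → P1 → P2

P1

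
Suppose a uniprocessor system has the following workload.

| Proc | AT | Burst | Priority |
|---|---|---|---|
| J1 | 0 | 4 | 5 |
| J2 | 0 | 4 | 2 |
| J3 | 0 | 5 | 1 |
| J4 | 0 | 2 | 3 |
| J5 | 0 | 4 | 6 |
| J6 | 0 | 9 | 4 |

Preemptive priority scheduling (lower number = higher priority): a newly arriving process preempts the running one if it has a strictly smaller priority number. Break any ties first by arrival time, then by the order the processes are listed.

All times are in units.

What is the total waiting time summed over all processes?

69

Schedule: | J3 0-5 | J2 5-9 | J4 9-11 | J6 11-20 | J1 20-24 | J5 24-28 |
Completion: J1=24  J2=9  J3=5  J4=11  J5=28  J6=20
Turnaround (C−A): J1=24  J2=9  J3=5  J4=11  J5=28  J6=20
Waiting = turnaround − burst: J1=20, J2=5, J3=0, J4=9, J5=24, J6=11
Total waiting = 20 + 5 + 0 + 9 + 24 + 11 = 69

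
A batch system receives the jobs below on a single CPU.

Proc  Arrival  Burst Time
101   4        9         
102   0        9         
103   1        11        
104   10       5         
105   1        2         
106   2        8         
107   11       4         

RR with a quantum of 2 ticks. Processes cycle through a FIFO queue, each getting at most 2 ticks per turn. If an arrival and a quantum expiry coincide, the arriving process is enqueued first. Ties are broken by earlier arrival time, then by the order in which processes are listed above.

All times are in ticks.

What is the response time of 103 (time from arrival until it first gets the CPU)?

1

Timeline: | 102 0-2 | 103 2-4 | 105 4-6 | 106 6-8 | 102 8-10 | 101 10-12 | 103 12-14 | 106 14-16 | 104 16-18 | 102 18-20 | 107 20-22 | 101 22-24 | 103 24-26 | 106 26-28 | 104 28-30 | 102 30-32 | 107 32-34 | 101 34-36 | 103 36-38 | 106 38-40 | 104 40-41 | 102 41-42 | 101 42-44 | 103 44-46 | 101 46-47 | 103 47-48 |
Completion: 101=47  102=42  103=48  104=41  105=6  106=40  107=34
Response(103) = first start − arrival = 2 − 1 = 1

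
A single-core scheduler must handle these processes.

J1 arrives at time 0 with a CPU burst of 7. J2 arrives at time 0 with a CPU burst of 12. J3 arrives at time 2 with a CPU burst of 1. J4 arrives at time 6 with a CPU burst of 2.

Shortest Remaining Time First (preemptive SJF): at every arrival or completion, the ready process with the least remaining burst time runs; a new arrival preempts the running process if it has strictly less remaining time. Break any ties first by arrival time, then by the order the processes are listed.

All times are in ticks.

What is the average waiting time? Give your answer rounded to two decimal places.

Gantt: | J1 0-2 | J3 2-3 | J1 3-8 | J4 8-10 | J2 10-22 |
Completion: J1=8  J2=22  J3=3  J4=10
Waiting times: J1=1, J2=10, J3=0, J4=2
Average waiting = (1+10+0+2) / 4 = 13/4 = 3.25

3.25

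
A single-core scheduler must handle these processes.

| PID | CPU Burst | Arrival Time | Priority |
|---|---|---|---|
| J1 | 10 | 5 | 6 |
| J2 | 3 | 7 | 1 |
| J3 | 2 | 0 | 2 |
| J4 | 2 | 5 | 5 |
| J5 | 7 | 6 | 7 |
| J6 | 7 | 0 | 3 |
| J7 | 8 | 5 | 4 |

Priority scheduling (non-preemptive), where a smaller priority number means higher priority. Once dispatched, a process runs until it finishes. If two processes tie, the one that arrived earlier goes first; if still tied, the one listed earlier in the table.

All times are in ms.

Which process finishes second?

Gantt: | J3 0-2 | J6 2-9 | J2 9-12 | J7 12-20 | J4 20-22 | J1 22-32 | J5 32-39 |
Completion: J1=32  J2=12  J3=2  J4=22  J5=39  J6=9  J7=20
Finish order: J3 → J6 → J2 → J7 → J4 → J1 → J5

J6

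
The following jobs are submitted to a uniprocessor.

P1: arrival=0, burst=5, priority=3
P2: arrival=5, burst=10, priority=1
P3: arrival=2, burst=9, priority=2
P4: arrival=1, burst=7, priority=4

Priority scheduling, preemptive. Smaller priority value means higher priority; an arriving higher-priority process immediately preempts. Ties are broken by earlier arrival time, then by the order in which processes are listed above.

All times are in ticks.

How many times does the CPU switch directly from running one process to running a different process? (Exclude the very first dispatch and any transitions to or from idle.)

5

Gantt: | P1 0-2 | P3 2-5 | P2 5-15 | P3 15-21 | P1 21-24 | P4 24-31 |
Completion: P1=24  P2=15  P3=21  P4=31
Turnaround (C−A): P1=24  P2=10  P3=19  P4=30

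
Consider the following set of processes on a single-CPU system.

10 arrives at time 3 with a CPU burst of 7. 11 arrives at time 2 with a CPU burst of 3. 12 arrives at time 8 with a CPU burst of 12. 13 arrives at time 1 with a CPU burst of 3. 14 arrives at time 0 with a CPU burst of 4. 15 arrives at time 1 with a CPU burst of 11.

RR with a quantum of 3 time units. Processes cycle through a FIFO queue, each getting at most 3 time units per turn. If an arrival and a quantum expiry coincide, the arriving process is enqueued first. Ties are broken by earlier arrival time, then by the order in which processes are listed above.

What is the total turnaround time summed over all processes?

128

Schedule: | 14 0-3 | 13 3-6 | 15 6-9 | 11 9-12 | 10 12-15 | 14 15-16 | 12 16-19 | 15 19-22 | 10 22-25 | 12 25-28 | 15 28-31 | 10 31-32 | 12 32-35 | 15 35-37 | 12 37-40 |
Completion: 10=32  11=12  12=40  13=6  14=16  15=37
Turnaround = completion − arrival: 10=29, 11=10, 12=32, 13=5, 14=16, 15=36
Total turnaround = 29 + 10 + 32 + 5 + 16 + 36 = 128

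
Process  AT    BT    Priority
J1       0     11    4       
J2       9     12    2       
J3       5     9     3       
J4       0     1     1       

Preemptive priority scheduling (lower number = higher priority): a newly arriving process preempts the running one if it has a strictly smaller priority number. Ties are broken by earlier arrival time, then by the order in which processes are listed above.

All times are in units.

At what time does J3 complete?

26

Timeline: | J4 0-1 | J1 1-5 | J3 5-9 | J2 9-21 | J3 21-26 | J1 26-33 |
Completion: J1=33  J2=21  J3=26  J4=1
Turnaround (C−A): J1=33  J2=12  J3=21  J4=1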